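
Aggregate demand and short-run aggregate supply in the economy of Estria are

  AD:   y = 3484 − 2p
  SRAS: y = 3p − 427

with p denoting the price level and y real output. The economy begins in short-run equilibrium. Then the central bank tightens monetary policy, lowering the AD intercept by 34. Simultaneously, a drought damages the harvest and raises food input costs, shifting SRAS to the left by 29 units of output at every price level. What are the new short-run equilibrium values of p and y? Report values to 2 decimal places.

After both shocks: AD is y = 3450 − 2p and SRAS is y = 3p − 456.
Setting them equal: 3906 = 5p, so p = 781.20.
Substituting into AD, y = 1887.60.

p = 781.20, y = 1887.60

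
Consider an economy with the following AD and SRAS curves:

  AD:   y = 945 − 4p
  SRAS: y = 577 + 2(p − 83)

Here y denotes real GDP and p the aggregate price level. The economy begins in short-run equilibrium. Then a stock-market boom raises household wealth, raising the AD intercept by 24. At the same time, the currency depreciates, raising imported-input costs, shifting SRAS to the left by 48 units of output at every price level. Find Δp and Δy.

Δp = +12, Δy = -24

After both shocks: AD is y = 969 − 4p and SRAS is y = 363 + 2p.
Setting them equal: 606 = 6p, so p = 101.
y = 969 − 4·101 = 565.
Initially p = 89, y = 589, so Δp = +12 and Δy = -24.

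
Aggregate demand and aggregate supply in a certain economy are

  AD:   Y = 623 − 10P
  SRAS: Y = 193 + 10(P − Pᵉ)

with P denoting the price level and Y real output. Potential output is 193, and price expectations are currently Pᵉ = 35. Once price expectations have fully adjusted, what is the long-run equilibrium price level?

Long-run P = 43

Short run: with Pᵉ = 35, SRAS is Y = 10P − 157. Setting AD = SRAS gives 780 = 20P, so P = 39 and Y = 623 − 10·39 = 233.
Output 233 is above potential 193, so over time expected prices rise and SRAS shifts left until Y returns to 193.
Long run: Y = 193 on the AD curve gives 193 = 623 − 10P, so P = 43.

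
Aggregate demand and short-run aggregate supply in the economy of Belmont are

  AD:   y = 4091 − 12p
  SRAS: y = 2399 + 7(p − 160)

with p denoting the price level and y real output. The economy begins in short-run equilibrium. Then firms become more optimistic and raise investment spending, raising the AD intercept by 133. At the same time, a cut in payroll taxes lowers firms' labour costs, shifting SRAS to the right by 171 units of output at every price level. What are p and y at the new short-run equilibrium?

p = 146, y = 2472

After both shocks: AD is y = 4224 − 12p and SRAS is y = 1450 + 7p.
Setting them equal: 2774 = 19p, so p = 146.
y = 4224 − 12·146 = 2472.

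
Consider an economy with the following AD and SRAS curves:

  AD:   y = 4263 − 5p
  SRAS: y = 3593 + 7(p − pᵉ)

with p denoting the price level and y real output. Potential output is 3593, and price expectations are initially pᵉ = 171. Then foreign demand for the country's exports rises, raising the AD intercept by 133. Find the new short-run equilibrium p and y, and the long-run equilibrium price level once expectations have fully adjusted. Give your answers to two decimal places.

Short run: p = 166.67, y = 3562.67. Long run: p = 160.60.

AD shifts right: new AD is y = 4396 − 5p. With pᵉ = 171, SRAS is y = 2396 + 7p.
Short run: 4396 − 5p = 2396 + 7p gives 2000 = 12p, so p = 166.67 and y = 4396 − 5p = 3562.67.
y = 3562.67 is below potential 3593; expectations adjust and SRAS shifts right until y = 3593.
Long run: on the new AD curve, 3593 = 4396 − 5p gives p = 160.60.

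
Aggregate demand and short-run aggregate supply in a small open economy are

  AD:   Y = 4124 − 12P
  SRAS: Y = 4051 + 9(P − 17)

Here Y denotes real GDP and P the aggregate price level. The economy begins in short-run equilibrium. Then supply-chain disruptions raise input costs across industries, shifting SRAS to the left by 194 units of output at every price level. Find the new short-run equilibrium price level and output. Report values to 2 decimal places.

This is a negative supply shock: SRAS shifts left.
New SRAS: Y = 3704 + 9P.
Set AD = SRAS: 4124 − 12P = 3704 + 9P, so 420 = 21P and P = 20.00.
Substituting into AD, Y = 3884.00.

P = 20.00, Y = 3884.00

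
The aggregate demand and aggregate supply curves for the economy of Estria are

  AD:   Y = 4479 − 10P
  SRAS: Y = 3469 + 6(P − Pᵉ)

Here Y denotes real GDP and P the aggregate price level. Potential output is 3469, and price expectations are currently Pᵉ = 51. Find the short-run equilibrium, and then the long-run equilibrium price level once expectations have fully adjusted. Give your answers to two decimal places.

Short run: P = 82.25, Y = 3656.50. Long run: P = 101.00.

Short run: with Pᵉ = 51, SRAS is Y = 3163 + 6P. Setting AD = SRAS gives 1316 = 16P, so P = 82.25 and Y = 4479 − 10P = 3656.50.
Output 3656.50 is above potential 3469, so over time expected prices rise and SRAS shifts left until Y returns to 3469.
Long run: Y = 3469 on the AD curve gives 3469 = 4479 − 10P, so P = 101.00.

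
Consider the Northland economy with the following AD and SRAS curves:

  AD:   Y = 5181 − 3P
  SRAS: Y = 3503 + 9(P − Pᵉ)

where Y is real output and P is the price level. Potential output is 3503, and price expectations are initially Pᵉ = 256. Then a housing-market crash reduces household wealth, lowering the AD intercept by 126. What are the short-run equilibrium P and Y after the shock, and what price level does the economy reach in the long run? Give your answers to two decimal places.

AD shifts left: new AD is Y = 5055 − 3P. With Pᵉ = 256, SRAS is Y = 1199 + 9P.
Short run: 5055 − 3P = 1199 + 9P gives 3856 = 12P, so P = 321.33 and Y = 5055 − 3P = 4091.00.
Y = 4091.00 is above potential 3503; expectations adjust and SRAS shifts left until Y = 3503.
Long run: on the new AD curve, 3503 = 5055 − 3P gives P = 517.33.

Short run: P = 321.33, Y = 4091.00. Long run: P = 517.33.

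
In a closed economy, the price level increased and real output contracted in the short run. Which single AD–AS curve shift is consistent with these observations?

P rose and Y fell. An AD shift moves P and Y in the same direction; an SRAS shift moves them in opposite directions.
Here P and Y moved in opposite directions, so the SRAS curve shifted.
Since Y fell, SRAS shifted left.

SRAS shifted left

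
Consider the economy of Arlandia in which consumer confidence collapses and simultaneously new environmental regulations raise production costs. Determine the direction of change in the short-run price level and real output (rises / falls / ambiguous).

Price level: ambiguous; output: falls

The first event is a negative demand shock: AD shifts left, which by itself pushes P down and Y down.
The second is an adverse supply shock: SRAS shifts left, which by itself pushes P up and Y down.
The two shocks push P in opposite directions, so the effect on P is ambiguous. Both shocks push Y down, so Y falls.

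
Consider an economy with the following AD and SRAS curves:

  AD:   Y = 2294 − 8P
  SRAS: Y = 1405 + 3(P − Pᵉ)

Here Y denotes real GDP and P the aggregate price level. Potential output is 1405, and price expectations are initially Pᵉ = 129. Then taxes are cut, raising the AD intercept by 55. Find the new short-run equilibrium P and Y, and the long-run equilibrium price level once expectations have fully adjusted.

AD shifts right: new AD is Y = 2349 − 8P. With Pᵉ = 129, SRAS is Y = 1018 + 3P.
Short run: 2349 − 8P = 1018 + 3P gives 1331 = 11P, so P = 121 and Y = 2349 − 8·121 = 1381.
Y = 1381 is below potential 1405; expectations adjust and SRAS shifts right until Y = 1405.
Long run: on the new AD curve, 1405 = 2349 − 8P gives P = 118.

Short run: P = 121, Y = 1381. Long run: P = 118.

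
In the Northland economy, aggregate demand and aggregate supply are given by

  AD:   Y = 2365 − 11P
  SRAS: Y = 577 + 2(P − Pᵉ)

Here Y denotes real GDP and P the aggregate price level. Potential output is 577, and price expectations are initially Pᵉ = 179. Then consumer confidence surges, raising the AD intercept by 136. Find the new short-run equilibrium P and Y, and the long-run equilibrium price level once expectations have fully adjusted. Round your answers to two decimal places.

Short run: P = 175.54, Y = 570.08. Long run: P = 174.91.

AD shifts right: new AD is Y = 2501 − 11P. With Pᵉ = 179, SRAS is Y = 219 + 2P.
Short run: 2501 − 11P = 219 + 2P gives 2282 = 13P, so P = 175.54 and Y = 2501 − 11P = 570.08.
Y = 570.08 is below potential 577; expectations adjust and SRAS shifts right until Y = 577.
Long run: on the new AD curve, 577 = 2501 − 11P gives P = 174.91.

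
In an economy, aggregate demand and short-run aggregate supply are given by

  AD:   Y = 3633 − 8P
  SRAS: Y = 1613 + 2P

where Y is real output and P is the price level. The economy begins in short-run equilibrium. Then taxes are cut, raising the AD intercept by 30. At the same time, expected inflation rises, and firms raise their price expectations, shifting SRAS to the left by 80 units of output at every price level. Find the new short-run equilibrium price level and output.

P = 213, Y = 1959

After both shocks: AD is Y = 3663 − 8P and SRAS is Y = 1533 + 2P.
Setting them equal: 2130 = 10P, so P = 213.
Y = 3663 − 8·213 = 1959.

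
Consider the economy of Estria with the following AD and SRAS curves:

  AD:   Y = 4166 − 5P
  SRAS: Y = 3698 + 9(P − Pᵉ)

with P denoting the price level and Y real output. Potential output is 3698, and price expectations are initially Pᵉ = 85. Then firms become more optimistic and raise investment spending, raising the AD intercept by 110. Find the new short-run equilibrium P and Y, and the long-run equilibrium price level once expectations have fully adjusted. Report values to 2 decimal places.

Short run: P = 95.93, Y = 3796.36. Long run: P = 115.60.

AD shifts right: new AD is Y = 4276 − 5P. With Pᵉ = 85, SRAS is Y = 2933 + 9P.
Short run: 4276 − 5P = 2933 + 9P gives 1343 = 14P, so P = 95.93 and Y = 4276 − 5P = 3796.36.
Y = 3796.36 is above potential 3698; expectations adjust and SRAS shifts left until Y = 3698.
Long run: on the new AD curve, 3698 = 4276 − 5P gives P = 115.60.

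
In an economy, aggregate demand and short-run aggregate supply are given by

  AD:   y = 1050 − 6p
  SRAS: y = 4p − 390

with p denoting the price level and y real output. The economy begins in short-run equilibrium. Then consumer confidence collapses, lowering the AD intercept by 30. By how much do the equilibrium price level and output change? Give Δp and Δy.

Δp = -3, Δy = -12

This is a negative demand shock: AD shifts left.
New AD: y = 1020 − 6p.
Set AD = SRAS: 1020 − 6p = 4p − 390, so 1410 = 10p and p = 141.
y = 1020 − 6·141 = 174.
Initially p = 144, y = 186, so Δp = -3 and Δy = -12.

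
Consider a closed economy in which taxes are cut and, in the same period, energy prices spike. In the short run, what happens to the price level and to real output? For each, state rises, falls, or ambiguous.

Price level: rises; output: ambiguous

The first event is a positive demand shock: AD shifts right, which by itself pushes P up and Y up.
The second is an adverse supply shock: SRAS shifts left, which by itself pushes P up and Y down.
Both shocks push P up, so P rises. The two shocks push Y in opposite directions, so the effect on Y is ambiguous.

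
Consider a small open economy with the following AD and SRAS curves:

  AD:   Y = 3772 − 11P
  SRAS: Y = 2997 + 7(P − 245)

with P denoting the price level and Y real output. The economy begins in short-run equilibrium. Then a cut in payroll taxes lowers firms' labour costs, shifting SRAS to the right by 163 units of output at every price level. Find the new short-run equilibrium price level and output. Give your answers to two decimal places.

P = 129.28, Y = 2349.94

This is a positive supply shock: SRAS shifts right.
New SRAS: Y = 1445 + 7P.
Set AD = SRAS: 3772 − 11P = 1445 + 7P, so 2327 = 18P and P = 129.28.
Substituting into AD, Y = 2349.94.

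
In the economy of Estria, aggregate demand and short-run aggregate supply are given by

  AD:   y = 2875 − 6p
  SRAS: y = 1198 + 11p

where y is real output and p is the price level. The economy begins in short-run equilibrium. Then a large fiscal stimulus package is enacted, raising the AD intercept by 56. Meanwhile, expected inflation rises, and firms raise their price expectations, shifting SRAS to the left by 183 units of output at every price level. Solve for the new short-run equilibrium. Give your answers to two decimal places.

After both shocks: AD is y = 2931 − 6p and SRAS is y = 1015 + 11p.
Setting them equal: 1916 = 17p, so p = 112.71.
Substituting into AD, y = 2254.76.

p = 112.71, y = 2254.76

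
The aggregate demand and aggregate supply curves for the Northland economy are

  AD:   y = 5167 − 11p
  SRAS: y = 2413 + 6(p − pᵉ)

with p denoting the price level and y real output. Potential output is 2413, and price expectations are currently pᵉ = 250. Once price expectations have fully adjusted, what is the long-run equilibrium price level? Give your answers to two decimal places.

Short run: with pᵉ = 250, SRAS is y = 913 + 6p. Setting AD = SRAS gives 4254 = 17p, so p = 250.24 and y = 5167 − 11p = 2414.41.
Output 2414.41 is above potential 2413, so over time expected prices rise and SRAS shifts left until y returns to 2413.
Long run: y = 2413 on the AD curve gives 2413 = 5167 − 11p, so p = 250.36.

Long-run p = 250.36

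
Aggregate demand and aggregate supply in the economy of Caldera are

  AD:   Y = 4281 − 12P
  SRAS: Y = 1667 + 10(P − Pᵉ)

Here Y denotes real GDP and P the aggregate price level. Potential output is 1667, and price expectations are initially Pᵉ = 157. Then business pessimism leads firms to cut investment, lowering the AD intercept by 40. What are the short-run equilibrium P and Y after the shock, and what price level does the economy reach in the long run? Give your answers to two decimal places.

AD shifts left: new AD is Y = 4241 − 12P. With Pᵉ = 157, SRAS is Y = 97 + 10P.
Short run: 4241 − 12P = 97 + 10P gives 4144 = 22P, so P = 188.36 and Y = 4241 − 12P = 1980.64.
Y = 1980.64 is above potential 1667; expectations adjust and SRAS shifts left until Y = 1667.
Long run: on the new AD curve, 1667 = 4241 − 12P gives P = 214.50.

Short run: P = 188.36, Y = 1980.64. Long run: P = 214.50.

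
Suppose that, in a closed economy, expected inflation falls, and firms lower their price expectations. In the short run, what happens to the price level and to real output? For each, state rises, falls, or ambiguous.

Price level: falls; output: rises

This is a favourable supply shock: SRAS shifts right.
Moving along the downward-sloping AD curve, P falls and Y rises.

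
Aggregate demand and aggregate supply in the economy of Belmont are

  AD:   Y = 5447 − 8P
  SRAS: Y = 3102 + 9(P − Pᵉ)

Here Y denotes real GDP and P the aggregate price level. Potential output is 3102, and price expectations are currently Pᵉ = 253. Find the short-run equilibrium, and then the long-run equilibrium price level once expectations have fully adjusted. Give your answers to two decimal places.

Short run: P = 271.88, Y = 3271.94. Long run: P = 293.13.

Short run: with Pᵉ = 253, SRAS is Y = 825 + 9P. Setting AD = SRAS gives 4622 = 17P, so P = 271.88 and Y = 5447 − 8P = 3271.94.
Output 3271.94 is above potential 3102, so over time expected prices rise and SRAS shifts left until Y returns to 3102.
Long run: Y = 3102 on the AD curve gives 3102 = 5447 − 8P, so P = 293.13.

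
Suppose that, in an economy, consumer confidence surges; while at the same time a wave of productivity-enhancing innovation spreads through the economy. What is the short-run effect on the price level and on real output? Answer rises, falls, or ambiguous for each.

The first event is a positive demand shock: AD shifts right, which by itself pushes P up and Y up.
The second is a favourable supply shock: SRAS shifts right, which by itself pushes P down and Y up.
The two shocks push P in opposite directions, so the effect on P is ambiguous. Both shocks push Y up, so Y rises.

Price level: ambiguous; output: rises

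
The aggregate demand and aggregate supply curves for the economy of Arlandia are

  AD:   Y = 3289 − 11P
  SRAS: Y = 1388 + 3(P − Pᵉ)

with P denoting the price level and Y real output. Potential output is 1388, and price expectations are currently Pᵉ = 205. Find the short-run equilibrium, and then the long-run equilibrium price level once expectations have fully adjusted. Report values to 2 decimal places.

Short run: P = 179.71, Y = 1312.14. Long run: P = 172.82.

Short run: with Pᵉ = 205, SRAS is Y = 773 + 3P. Setting AD = SRAS gives 2516 = 14P, so P = 179.71 and Y = 3289 − 11P = 1312.14.
Output 1312.14 is below potential 1388, so over time expected prices fall and SRAS shifts right until Y returns to 1388.
Long run: Y = 1388 on the AD curve gives 1388 = 3289 − 11P, so P = 172.82.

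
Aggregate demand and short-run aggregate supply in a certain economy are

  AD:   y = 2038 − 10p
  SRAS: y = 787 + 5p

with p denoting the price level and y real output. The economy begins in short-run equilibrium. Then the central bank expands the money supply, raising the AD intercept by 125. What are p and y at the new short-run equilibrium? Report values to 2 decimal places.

This is a positive demand shock: AD shifts right.
New AD: y = 2163 − 10p.
Set AD = SRAS: 2163 − 10p = 787 + 5p, so 1376 = 15p and p = 91.73.
Substituting into AD, y = 1245.67.

p = 91.73, y = 1245.67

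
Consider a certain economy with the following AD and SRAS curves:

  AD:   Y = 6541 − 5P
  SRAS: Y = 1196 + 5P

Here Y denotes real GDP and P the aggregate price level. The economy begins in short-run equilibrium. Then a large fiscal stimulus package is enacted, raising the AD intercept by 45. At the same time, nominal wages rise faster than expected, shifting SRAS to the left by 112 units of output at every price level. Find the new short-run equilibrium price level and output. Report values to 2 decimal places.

After both shocks: AD is Y = 6586 − 5P and SRAS is Y = 1084 + 5P.
Setting them equal: 5502 = 10P, so P = 550.20.
Substituting into AD, Y = 3835.00.

P = 550.20, Y = 3835.00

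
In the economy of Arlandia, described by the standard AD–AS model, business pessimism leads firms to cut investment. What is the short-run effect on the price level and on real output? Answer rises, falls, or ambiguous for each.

This is a negative demand shock: AD shifts left.
Moving along the upward-sloping SRAS curve, P falls and Y falls.

Price level: falls; output: falls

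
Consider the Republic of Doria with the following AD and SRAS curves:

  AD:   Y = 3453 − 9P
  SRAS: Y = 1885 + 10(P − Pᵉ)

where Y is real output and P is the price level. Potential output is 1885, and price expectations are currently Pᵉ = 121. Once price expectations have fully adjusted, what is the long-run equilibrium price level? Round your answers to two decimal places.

Short run: with Pᵉ = 121, SRAS is Y = 675 + 10P. Setting AD = SRAS gives 2778 = 19P, so P = 146.21 and Y = 3453 − 9P = 2137.11.
Output 2137.11 is above potential 1885, so over time expected prices rise and SRAS shifts left until Y returns to 1885.
Long run: Y = 1885 on the AD curve gives 1885 = 3453 − 9P, so P = 174.22.

Long-run P = 174.22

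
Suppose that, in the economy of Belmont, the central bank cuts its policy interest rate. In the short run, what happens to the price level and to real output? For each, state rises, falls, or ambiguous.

Price level: rises; output: rises

This is a positive demand shock: AD shifts right.
Moving along the upward-sloping SRAS curve, P rises and Y rises.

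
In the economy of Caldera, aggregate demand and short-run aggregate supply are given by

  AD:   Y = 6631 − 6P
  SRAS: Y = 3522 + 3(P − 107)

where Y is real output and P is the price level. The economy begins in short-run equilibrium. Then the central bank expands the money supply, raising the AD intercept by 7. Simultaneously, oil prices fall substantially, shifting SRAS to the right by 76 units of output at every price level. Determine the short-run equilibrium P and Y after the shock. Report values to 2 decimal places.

After both shocks: AD is Y = 6638 − 6P and SRAS is Y = 3277 + 3P.
Setting them equal: 3361 = 9P, so P = 373.44.
Substituting into AD, Y = 4397.33.

P = 373.44, Y = 4397.33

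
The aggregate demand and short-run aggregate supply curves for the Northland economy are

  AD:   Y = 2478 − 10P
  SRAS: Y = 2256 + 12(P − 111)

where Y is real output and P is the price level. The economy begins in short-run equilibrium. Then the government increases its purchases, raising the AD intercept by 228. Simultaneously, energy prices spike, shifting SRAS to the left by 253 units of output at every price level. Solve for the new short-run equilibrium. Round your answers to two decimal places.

P = 92.50, Y = 1781.00

After both shocks: AD is Y = 2706 − 10P and SRAS is Y = 671 + 12P.
Setting them equal: 2035 = 22P, so P = 92.50.
Substituting into AD, Y = 1781.00.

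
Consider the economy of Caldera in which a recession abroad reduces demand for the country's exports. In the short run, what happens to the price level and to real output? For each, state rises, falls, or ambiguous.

This is a negative demand shock: AD shifts left.
Moving along the upward-sloping SRAS curve, P falls and Y falls.

Price level: falls; output: falls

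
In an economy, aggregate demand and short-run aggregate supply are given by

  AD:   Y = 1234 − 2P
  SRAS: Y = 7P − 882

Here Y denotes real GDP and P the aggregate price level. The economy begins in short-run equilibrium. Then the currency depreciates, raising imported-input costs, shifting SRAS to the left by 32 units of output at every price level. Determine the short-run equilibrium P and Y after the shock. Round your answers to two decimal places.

P = 238.67, Y = 756.67

This is a negative supply shock: SRAS shifts left.
New SRAS: Y = 7P − 914.
Set AD = SRAS: 1234 − 2P = 7P − 914, so 2148 = 9P and P = 238.67.
Substituting into AD, Y = 756.67.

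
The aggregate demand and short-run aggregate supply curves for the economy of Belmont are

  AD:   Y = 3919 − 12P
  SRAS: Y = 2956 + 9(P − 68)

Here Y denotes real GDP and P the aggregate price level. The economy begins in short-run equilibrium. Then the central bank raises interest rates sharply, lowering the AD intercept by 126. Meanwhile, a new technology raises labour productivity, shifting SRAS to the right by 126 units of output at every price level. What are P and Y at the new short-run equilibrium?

After both shocks: AD is Y = 3793 − 12P and SRAS is Y = 2470 + 9P.
Setting them equal: 1323 = 21P, so P = 63.
Y = 3793 − 12·63 = 3037.

P = 63, Y = 3037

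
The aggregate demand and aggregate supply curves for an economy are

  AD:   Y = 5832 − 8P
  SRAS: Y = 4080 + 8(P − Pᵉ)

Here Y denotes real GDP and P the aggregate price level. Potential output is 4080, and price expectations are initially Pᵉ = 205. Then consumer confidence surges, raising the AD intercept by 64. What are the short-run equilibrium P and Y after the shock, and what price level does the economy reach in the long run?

Short run: P = 216, Y = 4168. Long run: P = 227.

AD shifts right: new AD is Y = 5896 − 8P. With Pᵉ = 205, SRAS is Y = 2440 + 8P.
Short run: 5896 − 8P = 2440 + 8P gives 3456 = 16P, so P = 216 and Y = 5896 − 8·216 = 4168.
Y = 4168 is above potential 4080; expectations adjust and SRAS shifts left until Y = 4080.
Long run: on the new AD curve, 4080 = 5896 − 8P gives P = 227.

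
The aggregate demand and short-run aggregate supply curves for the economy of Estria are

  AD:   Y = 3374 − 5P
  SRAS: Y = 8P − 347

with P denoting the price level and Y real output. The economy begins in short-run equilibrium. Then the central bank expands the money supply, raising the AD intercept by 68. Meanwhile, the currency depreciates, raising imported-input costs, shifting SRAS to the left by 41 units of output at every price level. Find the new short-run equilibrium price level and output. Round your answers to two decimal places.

After both shocks: AD is Y = 3442 − 5P and SRAS is Y = 8P − 388.
Setting them equal: 3830 = 13P, so P = 294.62.
Substituting into AD, Y = 1968.92.

P = 294.62, Y = 1968.92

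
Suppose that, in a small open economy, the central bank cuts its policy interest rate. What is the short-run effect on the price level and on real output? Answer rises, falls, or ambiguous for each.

This is a positive demand shock: AD shifts right.
Moving along the upward-sloping SRAS curve, P rises and Y rises.

Price level: rises; output: rises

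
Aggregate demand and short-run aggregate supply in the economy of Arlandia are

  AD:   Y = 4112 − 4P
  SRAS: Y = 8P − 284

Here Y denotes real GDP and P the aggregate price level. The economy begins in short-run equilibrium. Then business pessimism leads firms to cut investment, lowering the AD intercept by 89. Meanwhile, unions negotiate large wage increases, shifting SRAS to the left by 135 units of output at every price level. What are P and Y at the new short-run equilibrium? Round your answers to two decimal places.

After both shocks: AD is Y = 4023 − 4P and SRAS is Y = 8P − 419.
Setting them equal: 4442 = 12P, so P = 370.17.
Substituting into AD, Y = 2542.33.

P = 370.17, Y = 2542.33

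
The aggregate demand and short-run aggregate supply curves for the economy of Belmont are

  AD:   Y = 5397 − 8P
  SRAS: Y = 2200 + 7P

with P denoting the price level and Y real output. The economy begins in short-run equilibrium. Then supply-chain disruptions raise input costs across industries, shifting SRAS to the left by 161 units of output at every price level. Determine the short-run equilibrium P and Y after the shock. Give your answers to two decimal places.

This is a negative supply shock: SRAS shifts left.
New SRAS: Y = 2039 + 7P.
Set AD = SRAS: 5397 − 8P = 2039 + 7P, so 3358 = 15P and P = 223.87.
Substituting into AD, Y = 3606.07.

P = 223.87, Y = 3606.07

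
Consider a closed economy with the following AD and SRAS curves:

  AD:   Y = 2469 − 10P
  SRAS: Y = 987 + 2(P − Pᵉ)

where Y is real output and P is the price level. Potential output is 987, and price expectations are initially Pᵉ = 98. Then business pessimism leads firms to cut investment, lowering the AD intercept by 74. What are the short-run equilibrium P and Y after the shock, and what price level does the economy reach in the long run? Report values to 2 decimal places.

Short run: P = 133.67, Y = 1058.33. Long run: P = 140.80.

AD shifts left: new AD is Y = 2395 − 10P. With Pᵉ = 98, SRAS is Y = 791 + 2P.
Short run: 2395 − 10P = 791 + 2P gives 1604 = 12P, so P = 133.67 and Y = 2395 − 10P = 1058.33.
Y = 1058.33 is above potential 987; expectations adjust and SRAS shifts left until Y = 987.
Long run: on the new AD curve, 987 = 2395 − 10P gives P = 140.80.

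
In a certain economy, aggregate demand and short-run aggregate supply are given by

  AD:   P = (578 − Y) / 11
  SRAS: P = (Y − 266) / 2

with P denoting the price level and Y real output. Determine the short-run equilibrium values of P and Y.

P = 24, Y = 314

Rearrange AD to Y = 578 − 11P.
Rearrange SRAS to Y = 266 + 2P.
Set AD = SRAS: 578 − 11P = 266 + 2P, so 312 = 13P and P = 24.
Then Y = 578 − 11·24 = 314.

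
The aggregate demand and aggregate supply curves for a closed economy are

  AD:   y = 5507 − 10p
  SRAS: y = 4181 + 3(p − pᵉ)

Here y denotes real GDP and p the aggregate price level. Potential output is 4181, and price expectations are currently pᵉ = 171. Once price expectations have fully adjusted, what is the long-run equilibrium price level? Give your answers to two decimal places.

Short run: with pᵉ = 171, SRAS is y = 3668 + 3p. Setting AD = SRAS gives 1839 = 13p, so p = 141.46 and y = 5507 − 10p = 4092.38.
Output 4092.38 is below potential 4181, so over time expected prices fall and SRAS shifts right until y returns to 4181.
Long run: y = 4181 on the AD curve gives 4181 = 5507 − 10p, so p = 132.60.

Long-run p = 132.60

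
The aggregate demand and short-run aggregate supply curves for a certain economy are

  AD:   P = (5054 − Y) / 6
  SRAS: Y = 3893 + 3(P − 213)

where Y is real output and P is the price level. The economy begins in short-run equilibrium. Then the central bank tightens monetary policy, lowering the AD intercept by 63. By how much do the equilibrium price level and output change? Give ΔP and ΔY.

This is a negative demand shock: AD shifts left.
New AD: Y = 4991 − 6P.
SRAS can be written Y = 3254 + 3P.
Set AD = SRAS: 4991 − 6P = 3254 + 3P, so 1737 = 9P and P = 193.
Y = 4991 − 6·193 = 3833.
Initially P = 200, Y = 3854, so ΔP = -7 and ΔY = -21.

ΔP = -7, ΔY = -21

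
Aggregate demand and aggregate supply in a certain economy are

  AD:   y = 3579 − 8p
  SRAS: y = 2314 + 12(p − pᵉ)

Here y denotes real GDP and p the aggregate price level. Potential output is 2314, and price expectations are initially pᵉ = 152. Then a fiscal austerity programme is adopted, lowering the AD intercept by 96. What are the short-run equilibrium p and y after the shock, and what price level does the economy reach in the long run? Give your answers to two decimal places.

Short run: p = 149.65, y = 2285.80. Long run: p = 146.13.

AD shifts left: new AD is y = 3483 − 8p. With pᵉ = 152, SRAS is y = 490 + 12p.
Short run: 3483 − 8p = 490 + 12p gives 2993 = 20p, so p = 149.65 and y = 3483 − 8p = 2285.80.
y = 2285.80 is below potential 2314; expectations adjust and SRAS shifts right until y = 2314.
Long run: on the new AD curve, 2314 = 3483 − 8p gives p = 146.13.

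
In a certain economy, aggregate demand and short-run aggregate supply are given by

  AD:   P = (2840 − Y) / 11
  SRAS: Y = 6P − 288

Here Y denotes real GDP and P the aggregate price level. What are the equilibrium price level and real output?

Rearrange AD to Y = 2840 − 11P.
Set AD = SRAS: 2840 − 11P = 6P − 288, so 3128 = 17P and P = 184.
Then Y = 2840 − 11·184 = 816.

P = 184, Y = 816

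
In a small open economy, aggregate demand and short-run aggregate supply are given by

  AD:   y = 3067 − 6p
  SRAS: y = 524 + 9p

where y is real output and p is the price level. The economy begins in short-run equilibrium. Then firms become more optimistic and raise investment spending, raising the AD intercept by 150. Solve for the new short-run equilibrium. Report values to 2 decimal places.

p = 179.53, y = 2139.80

This is a positive demand shock: AD shifts right.
New AD: y = 3217 − 6p.
Set AD = SRAS: 3217 − 6p = 524 + 9p, so 2693 = 15p and p = 179.53.
Substituting into AD, y = 2139.80.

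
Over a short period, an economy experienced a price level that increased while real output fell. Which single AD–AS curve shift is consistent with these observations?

P rose and Y fell. An AD shift moves P and Y in the same direction; an SRAS shift moves them in opposite directions.
Here P and Y moved in opposite directions, so the SRAS curve shifted.
Since Y fell, SRAS shifted left.

SRAS shifted left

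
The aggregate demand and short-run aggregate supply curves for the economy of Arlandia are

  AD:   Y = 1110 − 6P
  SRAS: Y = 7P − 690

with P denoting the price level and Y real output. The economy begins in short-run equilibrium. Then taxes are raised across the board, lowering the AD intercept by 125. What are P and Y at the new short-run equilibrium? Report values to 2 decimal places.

This is a negative demand shock: AD shifts left.
New AD: Y = 985 − 6P.
Set AD = SRAS: 985 − 6P = 7P − 690, so 1675 = 13P and P = 128.85.
Substituting into AD, Y = 211.92.

P = 128.85, Y = 211.92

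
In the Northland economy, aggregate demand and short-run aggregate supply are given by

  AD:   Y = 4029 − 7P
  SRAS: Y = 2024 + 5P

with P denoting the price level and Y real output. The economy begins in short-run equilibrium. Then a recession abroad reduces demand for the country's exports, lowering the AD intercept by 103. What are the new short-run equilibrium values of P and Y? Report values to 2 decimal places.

This is a negative demand shock: AD shifts left.
New AD: Y = 3926 − 7P.
Set AD = SRAS: 3926 − 7P = 2024 + 5P, so 1902 = 12P and P = 158.50.
Substituting into AD, Y = 2816.50.

P = 158.50, Y = 2816.50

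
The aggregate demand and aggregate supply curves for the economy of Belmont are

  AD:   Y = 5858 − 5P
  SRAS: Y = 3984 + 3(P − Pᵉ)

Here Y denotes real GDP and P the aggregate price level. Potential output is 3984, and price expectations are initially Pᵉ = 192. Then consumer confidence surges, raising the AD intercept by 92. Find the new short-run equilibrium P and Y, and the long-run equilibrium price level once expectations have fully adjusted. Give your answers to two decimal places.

Short run: P = 317.75, Y = 4361.25. Long run: P = 393.20.

AD shifts right: new AD is Y = 5950 − 5P. With Pᵉ = 192, SRAS is Y = 3408 + 3P.
Short run: 5950 − 5P = 3408 + 3P gives 2542 = 8P, so P = 317.75 and Y = 5950 − 5P = 4361.25.
Y = 4361.25 is above potential 3984; expectations adjust and SRAS shifts left until Y = 3984.
Long run: on the new AD curve, 3984 = 5950 − 5P gives P = 393.20.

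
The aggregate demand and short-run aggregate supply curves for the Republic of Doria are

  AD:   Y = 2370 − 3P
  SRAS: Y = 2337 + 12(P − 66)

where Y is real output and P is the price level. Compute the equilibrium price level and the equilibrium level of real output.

Write SRAS as Y = 2337 + 12P − 792 = 1545 + 12P.
Set AD = SRAS: 2370 − 3P = 1545 + 12P, so 825 = 15P and P = 55.
Then Y = 2370 − 3·55 = 2205.

P = 55, Y = 2205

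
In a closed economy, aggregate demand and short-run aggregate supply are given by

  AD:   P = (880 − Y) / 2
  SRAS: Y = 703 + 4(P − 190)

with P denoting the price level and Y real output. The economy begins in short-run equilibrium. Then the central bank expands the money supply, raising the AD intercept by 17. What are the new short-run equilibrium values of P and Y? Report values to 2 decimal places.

P = 159.00, Y = 579.00

This is a positive demand shock: AD shifts right.
New AD: Y = 897 − 2P.
SRAS can be written Y = 4P − 57.
Set AD = SRAS: 897 − 2P = 4P − 57, so 954 = 6P and P = 159.00.
Substituting into AD, Y = 579.00.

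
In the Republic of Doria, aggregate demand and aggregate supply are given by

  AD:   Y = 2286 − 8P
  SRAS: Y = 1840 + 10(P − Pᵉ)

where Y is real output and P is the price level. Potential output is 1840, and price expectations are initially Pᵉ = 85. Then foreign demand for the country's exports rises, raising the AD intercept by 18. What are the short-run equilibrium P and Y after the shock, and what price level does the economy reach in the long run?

AD shifts right: new AD is Y = 2304 − 8P. With Pᵉ = 85, SRAS is Y = 990 + 10P.
Short run: 2304 − 8P = 990 + 10P gives 1314 = 18P, so P = 73 and Y = 2304 − 8·73 = 1720.
Y = 1720 is below potential 1840; expectations adjust and SRAS shifts right until Y = 1840.
Long run: on the new AD curve, 1840 = 2304 − 8P gives P = 58.

Short run: P = 73, Y = 1720. Long run: P = 58.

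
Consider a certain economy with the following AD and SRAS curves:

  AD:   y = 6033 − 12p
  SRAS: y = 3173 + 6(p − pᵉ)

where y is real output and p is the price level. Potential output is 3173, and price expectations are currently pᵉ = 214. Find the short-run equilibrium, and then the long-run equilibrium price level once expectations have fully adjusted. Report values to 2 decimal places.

Short run: with pᵉ = 214, SRAS is y = 1889 + 6p. Setting AD = SRAS gives 4144 = 18p, so p = 230.22 and y = 6033 − 12p = 3270.33.
Output 3270.33 is above potential 3173, so over time expected prices rise and SRAS shifts left until y returns to 3173.
Long run: y = 3173 on the AD curve gives 3173 = 6033 − 12p, so p = 238.33.

Short run: p = 230.22, y = 3270.33. Long run: p = 238.33.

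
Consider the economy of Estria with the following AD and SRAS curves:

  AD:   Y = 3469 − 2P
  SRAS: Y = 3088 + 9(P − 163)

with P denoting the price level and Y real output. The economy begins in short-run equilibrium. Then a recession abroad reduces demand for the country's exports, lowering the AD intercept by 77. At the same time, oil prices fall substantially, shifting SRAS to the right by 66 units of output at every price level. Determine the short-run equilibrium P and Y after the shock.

After both shocks: AD is Y = 3392 − 2P and SRAS is Y = 1687 + 9P.
Setting them equal: 1705 = 11P, so P = 155.
Y = 3392 − 2·155 = 3082.

P = 155, Y = 3082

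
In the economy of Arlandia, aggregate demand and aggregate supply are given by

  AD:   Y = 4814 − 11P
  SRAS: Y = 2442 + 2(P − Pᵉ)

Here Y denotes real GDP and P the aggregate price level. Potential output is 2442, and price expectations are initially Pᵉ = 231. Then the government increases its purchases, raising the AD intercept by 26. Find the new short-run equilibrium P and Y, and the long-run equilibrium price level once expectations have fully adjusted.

Short run: P = 220, Y = 2420. Long run: P = 218.

AD shifts right: new AD is Y = 4840 − 11P. With Pᵉ = 231, SRAS is Y = 1980 + 2P.
Short run: 4840 − 11P = 1980 + 2P gives 2860 = 13P, so P = 220 and Y = 4840 − 11·220 = 2420.
Y = 2420 is below potential 2442; expectations adjust and SRAS shifts right until Y = 2442.
Long run: on the new AD curve, 2442 = 4840 − 11P gives P = 218.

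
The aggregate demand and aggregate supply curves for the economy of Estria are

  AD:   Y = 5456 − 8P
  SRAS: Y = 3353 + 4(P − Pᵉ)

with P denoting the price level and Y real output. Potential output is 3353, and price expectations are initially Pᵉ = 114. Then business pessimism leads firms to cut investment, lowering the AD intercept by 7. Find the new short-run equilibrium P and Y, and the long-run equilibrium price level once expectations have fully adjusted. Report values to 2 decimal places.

AD shifts left: new AD is Y = 5449 − 8P. With Pᵉ = 114, SRAS is Y = 2897 + 4P.
Short run: 5449 − 8P = 2897 + 4P gives 2552 = 12P, so P = 212.67 and Y = 5449 − 8P = 3747.67.
Y = 3747.67 is above potential 3353; expectations adjust and SRAS shifts left until Y = 3353.
Long run: on the new AD curve, 3353 = 5449 − 8P gives P = 262.00.

Short run: P = 212.67, Y = 3747.67. Long run: P = 262.00.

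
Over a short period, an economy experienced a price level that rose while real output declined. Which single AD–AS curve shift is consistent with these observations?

SRAS shifted left

P rose and Y fell. An AD shift moves P and Y in the same direction; an SRAS shift moves them in opposite directions.
Here P and Y moved in opposite directions, so the SRAS curve shifted.
Since Y fell, SRAS shifted left.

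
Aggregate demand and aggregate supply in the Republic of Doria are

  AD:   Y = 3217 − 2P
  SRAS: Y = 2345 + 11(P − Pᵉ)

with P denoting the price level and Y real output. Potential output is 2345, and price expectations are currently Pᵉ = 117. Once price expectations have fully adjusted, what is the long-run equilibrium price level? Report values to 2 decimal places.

Short run: with Pᵉ = 117, SRAS is Y = 1058 + 11P. Setting AD = SRAS gives 2159 = 13P, so P = 166.08 and Y = 3217 − 2P = 2884.85.
Output 2884.85 is above potential 2345, so over time expected prices rise and SRAS shifts left until Y returns to 2345.
Long run: Y = 2345 on the AD curve gives 2345 = 3217 − 2P, so P = 436.00.

Long-run P = 436.00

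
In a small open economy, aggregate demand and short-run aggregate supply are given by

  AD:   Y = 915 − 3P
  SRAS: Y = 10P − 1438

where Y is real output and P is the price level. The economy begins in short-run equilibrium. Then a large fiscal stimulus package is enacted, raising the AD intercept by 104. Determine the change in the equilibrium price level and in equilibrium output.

This is a positive demand shock: AD shifts right.
New AD: Y = 1019 − 3P.
Set AD = SRAS: 1019 − 3P = 10P − 1438, so 2457 = 13P and P = 189.
Y = 1019 − 3·189 = 452.
Initially P = 181, Y = 372, so ΔP = +8 and ΔY = +80.

ΔP = +8, ΔY = +80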